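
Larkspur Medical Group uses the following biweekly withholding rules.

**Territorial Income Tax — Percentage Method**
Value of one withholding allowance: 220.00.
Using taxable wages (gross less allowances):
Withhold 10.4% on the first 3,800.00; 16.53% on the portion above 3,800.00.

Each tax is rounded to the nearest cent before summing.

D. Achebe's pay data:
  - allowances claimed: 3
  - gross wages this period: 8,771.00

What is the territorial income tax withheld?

1,107.81

Territorial Income Tax: taxable = 8,771.00 − 3×220.00 = 8,111.00
  395.20 + 16.53% × (8,111.00 − 3,800.00) = 395.20 + 16.53% × 4,311.00 = 1,107.81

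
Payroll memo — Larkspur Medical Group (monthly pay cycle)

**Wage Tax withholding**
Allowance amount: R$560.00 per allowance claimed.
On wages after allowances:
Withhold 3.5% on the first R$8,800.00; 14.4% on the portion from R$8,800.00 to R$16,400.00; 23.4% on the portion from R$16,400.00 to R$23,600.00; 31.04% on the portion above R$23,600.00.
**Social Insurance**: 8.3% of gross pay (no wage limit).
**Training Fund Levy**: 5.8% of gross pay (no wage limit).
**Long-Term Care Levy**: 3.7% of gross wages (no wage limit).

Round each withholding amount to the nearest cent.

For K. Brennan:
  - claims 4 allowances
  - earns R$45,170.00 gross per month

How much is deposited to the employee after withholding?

R$28,042.51

Wage Tax: taxable = R$45,170.00 − 4×R$560.00 = R$42,930.00
  R$3,087.20 + 31.04% × (R$42,930.00 − R$23,600.00) = R$3,087.20 + 31.04% × R$19,330.00 = R$9,087.23
Social Insurance: 8.3% × R$45,170.00 = R$3,749.11
Training Fund Levy: 5.8% × R$45,170.00 = R$2,619.86
Long-Term Care Levy: 3.7% × R$45,170.00 = R$1,671.29
Total withheld: R$9,087.23 + R$3,749.11 + R$2,619.86 + R$1,671.29 = R$17,127.49
Net pay: R$45,170.00 − R$17,127.49 = R$28,042.51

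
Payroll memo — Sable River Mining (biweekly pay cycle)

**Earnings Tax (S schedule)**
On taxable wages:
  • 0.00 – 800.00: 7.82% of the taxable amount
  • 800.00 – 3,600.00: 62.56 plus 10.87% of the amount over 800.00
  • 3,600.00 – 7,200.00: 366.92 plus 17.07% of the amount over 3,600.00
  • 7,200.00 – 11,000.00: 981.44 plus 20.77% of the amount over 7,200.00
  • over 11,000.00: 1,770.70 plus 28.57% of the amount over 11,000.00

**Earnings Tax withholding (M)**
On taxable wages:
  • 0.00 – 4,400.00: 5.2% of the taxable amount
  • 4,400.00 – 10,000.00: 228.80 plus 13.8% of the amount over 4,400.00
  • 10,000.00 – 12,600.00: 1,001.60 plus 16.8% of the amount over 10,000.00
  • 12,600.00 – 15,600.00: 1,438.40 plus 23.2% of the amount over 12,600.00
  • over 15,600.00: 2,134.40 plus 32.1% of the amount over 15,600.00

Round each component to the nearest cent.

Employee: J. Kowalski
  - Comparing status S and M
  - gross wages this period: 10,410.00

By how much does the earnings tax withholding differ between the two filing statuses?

Earnings Tax (S): taxable = 10,410.00
  981.44 + 20.77% × (10,410.00 − 7,200.00) = 981.44 + 20.77% × 3,210.00 = 1,648.16
Earnings Tax (M): taxable = 10,410.00
  1,001.60 + 16.8% × (10,410.00 − 10,000.00) = 1,001.60 + 16.8% × 410.00 = 1,070.48
Difference: |1,648.16 − 1,070.48| = 577.68 (higher under S)

577.68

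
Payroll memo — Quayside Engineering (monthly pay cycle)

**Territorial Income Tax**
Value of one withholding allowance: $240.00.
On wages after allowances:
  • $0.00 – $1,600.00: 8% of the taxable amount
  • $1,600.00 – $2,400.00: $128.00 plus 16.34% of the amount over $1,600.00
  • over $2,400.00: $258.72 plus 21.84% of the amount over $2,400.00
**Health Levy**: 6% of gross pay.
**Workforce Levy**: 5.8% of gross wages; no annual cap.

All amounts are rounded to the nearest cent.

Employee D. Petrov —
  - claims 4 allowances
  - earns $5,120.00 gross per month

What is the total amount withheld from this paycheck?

$1,247.26

Territorial Income Tax: taxable = $5,120.00 − 4×$240.00 = $4,160.00
  $258.72 + 21.84% × ($4,160.00 − $2,400.00) = $258.72 + 21.84% × $1,760.00 = $643.10
Health Levy: 6% × $5,120.00 = $307.20
Workforce Levy: 5.8% × $5,120.00 = $296.96
Total: $643.10 + $307.20 + $296.96 = $1,247.26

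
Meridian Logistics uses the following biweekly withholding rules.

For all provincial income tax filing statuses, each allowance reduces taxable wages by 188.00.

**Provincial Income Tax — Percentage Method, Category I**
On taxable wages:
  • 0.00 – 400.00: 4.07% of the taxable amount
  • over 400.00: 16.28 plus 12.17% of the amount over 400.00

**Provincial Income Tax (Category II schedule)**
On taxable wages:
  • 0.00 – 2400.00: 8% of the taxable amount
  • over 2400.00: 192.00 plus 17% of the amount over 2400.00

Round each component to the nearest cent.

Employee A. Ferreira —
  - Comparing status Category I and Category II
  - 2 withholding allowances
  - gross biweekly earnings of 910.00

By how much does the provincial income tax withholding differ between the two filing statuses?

Provincial Income Tax (Category I): taxable = 910.00 − 2×188.00 = 534.00
  16.28 + 12.17% × (534.00 − 400.00) = 16.28 + 12.17% × 134.00 = 32.59
Provincial Income Tax (Category II): taxable = 910.00 − 2×188.00 = 534.00
  8% × 534.00 = 42.72
Difference: |32.59 − 42.72| = 10.13 (higher under Category II)

10.13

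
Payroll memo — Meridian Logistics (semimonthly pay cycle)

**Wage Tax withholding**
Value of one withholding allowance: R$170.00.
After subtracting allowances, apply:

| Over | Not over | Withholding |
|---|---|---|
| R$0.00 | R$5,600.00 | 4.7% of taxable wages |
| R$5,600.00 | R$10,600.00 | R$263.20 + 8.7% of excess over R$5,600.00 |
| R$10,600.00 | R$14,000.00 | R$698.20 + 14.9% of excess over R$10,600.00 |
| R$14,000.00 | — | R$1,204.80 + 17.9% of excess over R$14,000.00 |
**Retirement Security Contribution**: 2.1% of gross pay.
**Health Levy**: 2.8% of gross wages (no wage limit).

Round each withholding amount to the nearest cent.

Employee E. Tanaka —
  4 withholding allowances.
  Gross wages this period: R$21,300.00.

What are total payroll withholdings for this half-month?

Wage Tax: taxable = R$21,300.00 − 4×R$170.00 = R$20,620.00
  R$1,204.80 + 17.9% × (R$20,620.00 − R$14,000.00) = R$1,204.80 + 17.9% × R$6,620.00 = R$2,389.78
Retirement Security Contribution: 2.1% × R$21,300.00 = R$447.30
Health Levy: 2.8% × R$21,300.00 = R$596.40
Total: R$2,389.78 + R$447.30 + R$596.40 = R$3,433.48

R$3,433.48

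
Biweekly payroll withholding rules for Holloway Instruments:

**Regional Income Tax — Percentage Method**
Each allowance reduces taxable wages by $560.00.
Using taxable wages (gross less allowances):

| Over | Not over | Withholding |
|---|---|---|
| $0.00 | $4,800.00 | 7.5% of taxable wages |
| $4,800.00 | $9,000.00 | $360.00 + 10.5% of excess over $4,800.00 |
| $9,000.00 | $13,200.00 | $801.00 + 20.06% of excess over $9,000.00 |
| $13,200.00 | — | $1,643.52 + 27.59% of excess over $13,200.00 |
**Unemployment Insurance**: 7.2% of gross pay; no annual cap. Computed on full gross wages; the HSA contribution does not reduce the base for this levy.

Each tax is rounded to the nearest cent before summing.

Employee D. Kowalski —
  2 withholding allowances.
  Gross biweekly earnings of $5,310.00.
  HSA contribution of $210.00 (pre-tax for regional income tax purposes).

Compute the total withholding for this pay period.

$680.82

Regional Income Tax: taxable = $5,310.00 − $210.00 − 2×$560.00 = $3,980.00
  7.5% × $3,980.00 = $298.50
Unemployment Insurance: 7.2% × $5,310.00 = $382.32
Total: $298.50 + $382.32 = $680.82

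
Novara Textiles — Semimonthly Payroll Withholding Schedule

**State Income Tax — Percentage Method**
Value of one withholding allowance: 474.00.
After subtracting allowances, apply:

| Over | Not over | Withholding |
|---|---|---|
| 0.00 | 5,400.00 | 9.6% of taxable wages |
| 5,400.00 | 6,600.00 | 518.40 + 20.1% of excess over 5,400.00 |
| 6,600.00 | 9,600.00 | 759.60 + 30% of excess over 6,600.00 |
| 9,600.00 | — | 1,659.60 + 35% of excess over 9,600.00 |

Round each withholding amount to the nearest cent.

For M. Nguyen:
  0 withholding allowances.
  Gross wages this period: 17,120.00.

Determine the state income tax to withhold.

State Income Tax: taxable = 17,120.00
  1,659.60 + 35% × (17,120.00 − 9,600.00) = 1,659.60 + 35% × 7,520.00 = 4,291.60

4,291.60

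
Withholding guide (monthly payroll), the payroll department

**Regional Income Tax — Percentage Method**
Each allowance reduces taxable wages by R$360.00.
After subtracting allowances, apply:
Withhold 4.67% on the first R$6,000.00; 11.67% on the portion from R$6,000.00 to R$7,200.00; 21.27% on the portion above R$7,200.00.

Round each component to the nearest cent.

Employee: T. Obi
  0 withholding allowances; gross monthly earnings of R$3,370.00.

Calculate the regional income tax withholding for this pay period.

R$157.38

Regional Income Tax: taxable = R$3,370.00
  4.67% × R$3,370.00 = R$157.38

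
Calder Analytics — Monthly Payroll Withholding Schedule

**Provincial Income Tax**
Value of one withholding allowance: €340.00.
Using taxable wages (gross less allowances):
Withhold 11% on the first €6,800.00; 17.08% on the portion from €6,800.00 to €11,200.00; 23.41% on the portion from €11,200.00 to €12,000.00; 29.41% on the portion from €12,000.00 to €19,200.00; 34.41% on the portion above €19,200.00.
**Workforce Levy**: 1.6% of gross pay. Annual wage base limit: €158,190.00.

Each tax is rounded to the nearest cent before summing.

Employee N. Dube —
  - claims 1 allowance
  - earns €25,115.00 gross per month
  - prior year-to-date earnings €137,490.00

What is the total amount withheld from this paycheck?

Provincial Income Tax: taxable = €25,115.00 − 1×€340.00 = €24,775.00
  €3,804.32 + 34.41% × (€24,775.00 − €19,200.00) = €3,804.32 + 34.41% × €5,575.00 = €5,722.68
Workforce Levy: cap €158,190.00 − YTD €137,490.00 = €20,700.00 subject; 1.6% × €20,700.00 = €331.20
Total: €5,722.68 + €331.20 = €6,053.88

€6,053.88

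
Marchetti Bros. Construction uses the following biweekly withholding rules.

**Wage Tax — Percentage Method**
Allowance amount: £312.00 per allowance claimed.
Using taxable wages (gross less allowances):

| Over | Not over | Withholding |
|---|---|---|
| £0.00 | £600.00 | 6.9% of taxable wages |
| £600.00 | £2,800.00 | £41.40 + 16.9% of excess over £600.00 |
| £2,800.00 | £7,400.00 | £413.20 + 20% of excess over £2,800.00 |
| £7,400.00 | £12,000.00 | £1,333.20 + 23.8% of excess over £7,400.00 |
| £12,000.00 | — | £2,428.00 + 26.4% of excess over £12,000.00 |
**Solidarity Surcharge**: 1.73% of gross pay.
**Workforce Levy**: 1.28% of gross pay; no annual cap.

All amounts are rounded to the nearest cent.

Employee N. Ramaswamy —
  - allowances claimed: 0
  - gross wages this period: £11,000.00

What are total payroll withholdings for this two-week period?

£2,521.10

Wage Tax: taxable = £11,000.00
  £1,333.20 + 23.8% × (£11,000.00 − £7,400.00) = £1,333.20 + 23.8% × £3,600.00 = £2,190.00
Solidarity Surcharge: 1.73% × £11,000.00 = £190.30
Workforce Levy: 1.28% × £11,000.00 = £140.80
Total: £2,190.00 + £190.30 + £140.80 = £2,521.10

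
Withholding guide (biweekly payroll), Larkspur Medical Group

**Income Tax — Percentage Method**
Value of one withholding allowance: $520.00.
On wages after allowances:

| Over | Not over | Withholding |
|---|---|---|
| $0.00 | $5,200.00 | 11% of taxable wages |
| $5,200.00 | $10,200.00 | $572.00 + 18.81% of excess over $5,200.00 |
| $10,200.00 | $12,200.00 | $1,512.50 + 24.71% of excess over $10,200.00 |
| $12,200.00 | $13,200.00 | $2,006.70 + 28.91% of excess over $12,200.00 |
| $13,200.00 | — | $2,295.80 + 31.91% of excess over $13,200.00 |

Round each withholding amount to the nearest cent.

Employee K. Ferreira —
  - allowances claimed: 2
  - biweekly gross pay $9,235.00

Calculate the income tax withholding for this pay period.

Income Tax: taxable = $9,235.00 − 2×$520.00 = $8,195.00
  $572.00 + 18.81% × ($8,195.00 − $5,200.00) = $572.00 + 18.81% × $2,995.00 = $1,135.36

$1,135.36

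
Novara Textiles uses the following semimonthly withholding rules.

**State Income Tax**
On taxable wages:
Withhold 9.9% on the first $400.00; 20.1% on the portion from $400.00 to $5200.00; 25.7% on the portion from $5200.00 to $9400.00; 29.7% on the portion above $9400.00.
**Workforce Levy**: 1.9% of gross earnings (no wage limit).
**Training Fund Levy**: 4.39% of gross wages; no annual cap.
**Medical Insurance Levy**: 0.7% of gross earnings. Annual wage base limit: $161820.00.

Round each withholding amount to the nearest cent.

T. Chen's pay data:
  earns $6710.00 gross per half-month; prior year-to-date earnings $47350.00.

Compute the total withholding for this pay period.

State Income Tax: taxable = $6710.00
  $1004.40 + 25.7% × ($6710.00 − $5200.00) = $1004.40 + 25.7% × $1510.00 = $1392.47
Workforce Levy: 1.9% × $6710.00 = $127.49
Training Fund Levy: 4.39% × $6710.00 = $294.57
Medical Insurance Levy: 0.7% × $6710.00 = $46.97
Total: $1392.47 + $127.49 + $294.57 + $46.97 = $1861.50

$1861.50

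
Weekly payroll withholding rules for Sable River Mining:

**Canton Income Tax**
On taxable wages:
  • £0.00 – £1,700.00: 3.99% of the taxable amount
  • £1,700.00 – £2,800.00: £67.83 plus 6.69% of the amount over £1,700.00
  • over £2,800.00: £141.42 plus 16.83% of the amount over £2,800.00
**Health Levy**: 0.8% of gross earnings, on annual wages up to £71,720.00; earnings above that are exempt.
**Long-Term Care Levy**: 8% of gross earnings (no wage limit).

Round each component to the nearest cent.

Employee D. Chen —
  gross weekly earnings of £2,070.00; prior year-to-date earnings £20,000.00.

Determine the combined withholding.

Canton Income Tax: taxable = £2,070.00
  £67.83 + 6.69% × (£2,070.00 − £1,700.00) = £67.83 + 6.69% × £370.00 = £92.58
Health Levy: 0.8% × £2,070.00 = £16.56
Long-Term Care Levy: 8% × £2,070.00 = £165.60
Total: £92.58 + £16.56 + £165.60 = £274.74

£274.74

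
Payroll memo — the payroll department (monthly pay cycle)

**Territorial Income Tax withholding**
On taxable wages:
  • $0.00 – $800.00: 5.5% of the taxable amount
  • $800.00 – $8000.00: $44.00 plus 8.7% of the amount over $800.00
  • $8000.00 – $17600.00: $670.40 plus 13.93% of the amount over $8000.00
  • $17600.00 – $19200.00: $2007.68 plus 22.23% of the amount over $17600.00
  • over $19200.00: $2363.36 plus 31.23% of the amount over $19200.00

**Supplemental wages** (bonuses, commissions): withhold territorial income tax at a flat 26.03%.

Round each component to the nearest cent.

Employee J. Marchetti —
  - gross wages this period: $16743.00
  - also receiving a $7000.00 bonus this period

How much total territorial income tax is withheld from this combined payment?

$3710.40

Territorial Income Tax: taxable = $16743.00
  $670.40 + 13.93% × ($16743.00 − $8000.00) = $670.40 + 13.93% × $8743.00 = $1888.30
Supplemental (26.03% flat on bonus): 26.03% × $7000.00 = $1822.10
Total territorial income tax: $1888.30 + $1822.10 = $3710.40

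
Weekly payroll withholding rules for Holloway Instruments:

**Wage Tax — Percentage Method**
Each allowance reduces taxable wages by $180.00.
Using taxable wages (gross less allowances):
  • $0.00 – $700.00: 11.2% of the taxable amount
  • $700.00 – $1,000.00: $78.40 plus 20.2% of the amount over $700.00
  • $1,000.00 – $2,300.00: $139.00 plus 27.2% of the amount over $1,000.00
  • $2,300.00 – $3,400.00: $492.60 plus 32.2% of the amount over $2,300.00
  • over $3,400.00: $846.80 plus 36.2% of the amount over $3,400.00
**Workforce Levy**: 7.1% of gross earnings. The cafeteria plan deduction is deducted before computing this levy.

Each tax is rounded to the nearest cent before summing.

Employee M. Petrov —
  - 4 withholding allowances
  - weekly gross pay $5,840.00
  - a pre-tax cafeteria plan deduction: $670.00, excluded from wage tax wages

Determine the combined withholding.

$1,593.97

Wage Tax: taxable = $5,840.00 − $670.00 − 4×$180.00 = $4,450.00
  $846.80 + 36.2% × ($4,450.00 − $3,400.00) = $846.80 + 36.2% × $1,050.00 = $1,226.90
Workforce Levy: 7.1% × $5,170.00 = $367.07
Total: $1,226.90 + $367.07 = $1,593.97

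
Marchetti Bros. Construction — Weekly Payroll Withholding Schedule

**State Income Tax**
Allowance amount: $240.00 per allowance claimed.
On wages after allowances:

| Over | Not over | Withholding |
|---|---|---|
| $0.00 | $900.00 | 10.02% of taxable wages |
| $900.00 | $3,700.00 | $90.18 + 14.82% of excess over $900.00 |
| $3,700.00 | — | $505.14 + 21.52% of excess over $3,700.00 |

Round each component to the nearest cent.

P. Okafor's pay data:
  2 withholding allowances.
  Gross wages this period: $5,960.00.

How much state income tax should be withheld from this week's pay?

$888.20

State Income Tax: taxable = $5,960.00 − 2×$240.00 = $5,480.00
  $505.14 + 21.52% × ($5,480.00 − $3,700.00) = $505.14 + 21.52% × $1,780.00 = $888.20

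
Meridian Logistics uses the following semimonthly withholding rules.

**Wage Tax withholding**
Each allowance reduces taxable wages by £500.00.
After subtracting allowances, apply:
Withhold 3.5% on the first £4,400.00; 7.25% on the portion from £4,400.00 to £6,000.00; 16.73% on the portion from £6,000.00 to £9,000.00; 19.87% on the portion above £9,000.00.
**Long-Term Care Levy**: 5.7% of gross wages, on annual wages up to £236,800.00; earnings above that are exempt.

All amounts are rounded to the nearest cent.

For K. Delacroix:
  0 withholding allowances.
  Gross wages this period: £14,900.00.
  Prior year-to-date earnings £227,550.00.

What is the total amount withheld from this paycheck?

Wage Tax: taxable = £14,900.00
  £771.90 + 19.87% × (£14,900.00 − £9,000.00) = £771.90 + 19.87% × £5,900.00 = £1,944.23
Long-Term Care Levy: cap £236,800.00 − YTD £227,550.00 = £9,250.00 subject; 5.7% × £9,250.00 = £527.25
Total: £1,944.23 + £527.25 = £2,471.48

£2,471.48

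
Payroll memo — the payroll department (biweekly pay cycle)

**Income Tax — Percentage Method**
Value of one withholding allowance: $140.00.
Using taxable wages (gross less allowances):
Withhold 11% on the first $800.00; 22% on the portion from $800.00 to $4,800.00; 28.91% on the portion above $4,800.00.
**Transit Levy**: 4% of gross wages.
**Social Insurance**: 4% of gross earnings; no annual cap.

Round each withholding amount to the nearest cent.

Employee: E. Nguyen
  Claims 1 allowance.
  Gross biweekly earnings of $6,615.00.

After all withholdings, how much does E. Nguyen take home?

Income Tax: taxable = $6,615.00 − 1×$140.00 = $6,475.00
  $968.00 + 28.91% × ($6,475.00 − $4,800.00) = $968.00 + 28.91% × $1,675.00 = $1,452.24
Transit Levy: 4% × $6,615.00 = $264.60
Social Insurance: 4% × $6,615.00 = $264.60
Total withheld: $1,452.24 + $264.60 + $264.60 = $1,981.44
Net pay: $6,615.00 − $1,981.44 = $4,633.56

$4,633.56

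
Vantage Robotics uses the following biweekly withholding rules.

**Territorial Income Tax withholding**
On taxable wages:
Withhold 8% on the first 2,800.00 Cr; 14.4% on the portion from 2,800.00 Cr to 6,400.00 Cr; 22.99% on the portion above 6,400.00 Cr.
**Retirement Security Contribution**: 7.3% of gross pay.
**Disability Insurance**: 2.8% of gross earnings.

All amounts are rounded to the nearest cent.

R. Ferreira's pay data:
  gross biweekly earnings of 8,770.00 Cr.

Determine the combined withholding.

2,173.03 Cr

Territorial Income Tax: taxable = 8,770.00 Cr
  742.40 Cr + 22.99% × (8,770.00 Cr − 6,400.00 Cr) = 742.40 Cr + 22.99% × 2,370.00 Cr = 1,287.26 Cr
Retirement Security Contribution: 7.3% × 8,770.00 Cr = 640.21 Cr
Disability Insurance: 2.8% × 8,770.00 Cr = 245.56 Cr
Total: 1,287.26 Cr + 640.21 Cr + 245.56 Cr = 2,173.03 Cr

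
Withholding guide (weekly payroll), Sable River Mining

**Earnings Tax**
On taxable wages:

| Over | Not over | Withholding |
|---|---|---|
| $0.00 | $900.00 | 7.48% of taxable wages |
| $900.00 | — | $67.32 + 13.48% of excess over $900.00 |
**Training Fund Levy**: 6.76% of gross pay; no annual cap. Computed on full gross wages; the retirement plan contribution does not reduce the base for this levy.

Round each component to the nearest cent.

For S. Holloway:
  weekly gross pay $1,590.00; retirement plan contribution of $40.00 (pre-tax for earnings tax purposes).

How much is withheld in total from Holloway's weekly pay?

$262.42

Earnings Tax: taxable = $1,590.00 − $40.00 = $1,550.00
  $67.32 + 13.48% × ($1,550.00 − $900.00) = $67.32 + 13.48% × $650.00 = $154.94
Training Fund Levy: 6.76% × $1,590.00 = $107.48
Total: $154.94 + $107.48 = $262.42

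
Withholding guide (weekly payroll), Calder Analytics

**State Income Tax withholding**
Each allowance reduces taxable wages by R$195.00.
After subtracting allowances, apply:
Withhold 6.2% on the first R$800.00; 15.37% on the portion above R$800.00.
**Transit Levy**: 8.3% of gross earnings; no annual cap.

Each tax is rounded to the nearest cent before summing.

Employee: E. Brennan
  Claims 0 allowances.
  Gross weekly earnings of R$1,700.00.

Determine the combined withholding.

State Income Tax: taxable = R$1,700.00
  R$49.60 + 15.37% × (R$1,700.00 − R$800.00) = R$49.60 + 15.37% × R$900.00 = R$187.93
Transit Levy: 8.3% × R$1,700.00 = R$141.10
Total: R$187.93 + R$141.10 = R$329.03

R$329.03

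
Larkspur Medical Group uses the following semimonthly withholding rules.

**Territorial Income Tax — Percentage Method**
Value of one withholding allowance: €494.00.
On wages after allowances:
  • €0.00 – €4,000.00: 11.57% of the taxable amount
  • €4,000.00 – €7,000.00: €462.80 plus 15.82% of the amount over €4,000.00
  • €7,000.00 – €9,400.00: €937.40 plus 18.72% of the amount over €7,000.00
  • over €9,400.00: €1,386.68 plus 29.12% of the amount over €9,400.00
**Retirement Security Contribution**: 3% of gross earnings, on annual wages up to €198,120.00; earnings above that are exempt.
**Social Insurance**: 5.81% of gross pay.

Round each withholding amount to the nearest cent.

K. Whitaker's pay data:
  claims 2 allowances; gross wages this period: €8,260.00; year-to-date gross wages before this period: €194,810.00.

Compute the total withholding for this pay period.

Territorial Income Tax: taxable = €8,260.00 − 2×€494.00 = €7,272.00
  €937.40 + 18.72% × (€7,272.00 − €7,000.00) = €937.40 + 18.72% × €272.00 = €988.32
Retirement Security Contribution: cap €198,120.00 − YTD €194,810.00 = €3,310.00 subject; 3% × €3,310.00 = €99.30
Social Insurance: 5.81% × €8,260.00 = €479.91
Total: €988.32 + €99.30 + €479.91 = €1,567.53

€1,567.53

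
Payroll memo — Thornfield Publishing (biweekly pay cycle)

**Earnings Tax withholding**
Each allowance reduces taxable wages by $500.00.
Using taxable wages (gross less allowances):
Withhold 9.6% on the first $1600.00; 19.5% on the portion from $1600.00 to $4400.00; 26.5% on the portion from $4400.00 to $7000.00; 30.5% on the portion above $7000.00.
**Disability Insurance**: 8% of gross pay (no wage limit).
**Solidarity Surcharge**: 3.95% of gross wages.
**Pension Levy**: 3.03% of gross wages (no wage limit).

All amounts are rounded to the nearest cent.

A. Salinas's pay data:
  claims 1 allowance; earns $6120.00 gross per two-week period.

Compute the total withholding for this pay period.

$1939.68

Earnings Tax: taxable = $6120.00 − 1×$500.00 = $5620.00
  $699.60 + 26.5% × ($5620.00 − $4400.00) = $699.60 + 26.5% × $1220.00 = $1022.90
Disability Insurance: 8% × $6120.00 = $489.60
Solidarity Surcharge: 3.95% × $6120.00 = $241.74
Pension Levy: 3.03% × $6120.00 = $185.44
Total: $1022.90 + $489.60 + $241.74 + $185.44 = $1939.68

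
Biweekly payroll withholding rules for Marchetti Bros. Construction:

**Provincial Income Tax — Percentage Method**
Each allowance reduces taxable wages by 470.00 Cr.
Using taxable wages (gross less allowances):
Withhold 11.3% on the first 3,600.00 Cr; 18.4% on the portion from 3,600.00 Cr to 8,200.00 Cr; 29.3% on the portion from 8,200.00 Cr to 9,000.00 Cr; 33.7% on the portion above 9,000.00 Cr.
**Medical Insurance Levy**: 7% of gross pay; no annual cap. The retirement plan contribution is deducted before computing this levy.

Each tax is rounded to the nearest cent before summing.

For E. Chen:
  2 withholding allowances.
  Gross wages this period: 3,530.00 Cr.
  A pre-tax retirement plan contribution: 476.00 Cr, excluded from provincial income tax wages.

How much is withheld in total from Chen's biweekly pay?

452.66 Cr

Provincial Income Tax: taxable = 3,530.00 Cr − 476.00 Cr − 2×470.00 Cr = 2,114.00 Cr
  11.3% × 2,114.00 Cr = 238.88 Cr
Medical Insurance Levy: 7% × 3,054.00 Cr = 213.78 Cr
Total: 238.88 Cr + 213.78 Cr = 452.66 Cr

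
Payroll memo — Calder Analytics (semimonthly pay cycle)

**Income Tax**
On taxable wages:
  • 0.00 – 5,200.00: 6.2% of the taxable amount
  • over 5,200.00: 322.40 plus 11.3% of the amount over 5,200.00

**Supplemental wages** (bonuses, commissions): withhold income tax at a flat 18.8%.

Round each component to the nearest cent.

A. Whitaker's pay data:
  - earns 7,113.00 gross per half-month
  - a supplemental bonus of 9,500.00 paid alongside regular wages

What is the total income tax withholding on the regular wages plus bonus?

2,324.57

Income Tax: taxable = 7,113.00
  322.40 + 11.3% × (7,113.00 − 5,200.00) = 322.40 + 11.3% × 1,913.00 = 538.57
Supplemental (18.8% flat on bonus): 18.8% × 9,500.00 = 1,786.00
Total income tax: 538.57 + 1,786.00 = 2,324.57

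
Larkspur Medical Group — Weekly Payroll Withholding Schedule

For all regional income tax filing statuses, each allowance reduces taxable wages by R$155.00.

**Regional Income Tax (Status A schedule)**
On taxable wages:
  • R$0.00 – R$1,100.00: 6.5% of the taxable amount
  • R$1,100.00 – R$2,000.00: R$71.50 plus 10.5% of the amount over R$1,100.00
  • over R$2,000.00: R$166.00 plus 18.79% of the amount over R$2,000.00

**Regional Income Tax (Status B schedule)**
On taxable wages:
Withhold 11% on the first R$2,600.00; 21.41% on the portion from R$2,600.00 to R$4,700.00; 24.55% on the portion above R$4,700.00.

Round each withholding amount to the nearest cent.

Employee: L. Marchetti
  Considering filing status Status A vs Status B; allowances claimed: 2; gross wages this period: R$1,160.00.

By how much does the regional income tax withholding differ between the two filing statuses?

R$38.25

Regional Income Tax (Status A): taxable = R$1,160.00 − 2×R$155.00 = R$850.00
  6.5% × R$850.00 = R$55.25
Regional Income Tax (Status B): taxable = R$1,160.00 − 2×R$155.00 = R$850.00
  11% × R$850.00 = R$93.50
Difference: |R$55.25 − R$93.50| = R$38.25 (higher under Status B)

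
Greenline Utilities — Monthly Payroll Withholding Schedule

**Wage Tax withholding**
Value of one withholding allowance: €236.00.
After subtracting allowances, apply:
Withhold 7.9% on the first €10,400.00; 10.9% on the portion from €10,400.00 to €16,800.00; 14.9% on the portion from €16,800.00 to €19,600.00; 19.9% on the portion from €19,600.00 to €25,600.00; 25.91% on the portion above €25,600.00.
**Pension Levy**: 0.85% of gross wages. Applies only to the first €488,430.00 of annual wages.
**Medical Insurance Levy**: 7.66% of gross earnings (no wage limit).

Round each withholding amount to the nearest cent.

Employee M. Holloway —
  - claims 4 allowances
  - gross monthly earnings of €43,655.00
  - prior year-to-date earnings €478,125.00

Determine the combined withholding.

Wage Tax: taxable = €43,655.00 − 4×€236.00 = €42,711.00
  €3,130.40 + 25.91% × (€42,711.00 − €25,600.00) = €3,130.40 + 25.91% × €17,111.00 = €7,563.86
Pension Levy: cap €488,430.00 − YTD €478,125.00 = €10,305.00 subject; 0.85% × €10,305.00 = €87.59
Medical Insurance Levy: 7.66% × €43,655.00 = €3,343.97
Total: €7,563.86 + €87.59 + €3,343.97 = €10,995.42

€10,995.42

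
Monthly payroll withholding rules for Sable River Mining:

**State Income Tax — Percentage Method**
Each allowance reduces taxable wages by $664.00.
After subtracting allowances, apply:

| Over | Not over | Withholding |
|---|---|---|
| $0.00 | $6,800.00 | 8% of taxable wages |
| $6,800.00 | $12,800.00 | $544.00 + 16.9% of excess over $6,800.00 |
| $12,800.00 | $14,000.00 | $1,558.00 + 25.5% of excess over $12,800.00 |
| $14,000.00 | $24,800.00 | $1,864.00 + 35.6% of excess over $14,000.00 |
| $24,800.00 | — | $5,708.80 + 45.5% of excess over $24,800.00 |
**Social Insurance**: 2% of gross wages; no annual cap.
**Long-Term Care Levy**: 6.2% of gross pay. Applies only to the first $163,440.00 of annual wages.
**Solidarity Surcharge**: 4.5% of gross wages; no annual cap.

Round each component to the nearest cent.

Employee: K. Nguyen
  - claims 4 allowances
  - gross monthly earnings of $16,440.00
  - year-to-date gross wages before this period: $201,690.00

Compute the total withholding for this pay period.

$2,877.52

State Income Tax: taxable = $16,440.00 − 4×$664.00 = $13,784.00
  $1,558.00 + 25.5% × ($13,784.00 − $12,800.00) = $1,558.00 + 25.5% × $984.00 = $1,808.92
Social Insurance: 2% × $16,440.00 = $328.80
Long-Term Care Levy: YTD $201,690.00 ≥ cap $163,440.00 → $0.00
Solidarity Surcharge: 4.5% × $16,440.00 = $739.80
Total: $1,808.92 + $328.80 + $0.00 + $739.80 = $2,877.52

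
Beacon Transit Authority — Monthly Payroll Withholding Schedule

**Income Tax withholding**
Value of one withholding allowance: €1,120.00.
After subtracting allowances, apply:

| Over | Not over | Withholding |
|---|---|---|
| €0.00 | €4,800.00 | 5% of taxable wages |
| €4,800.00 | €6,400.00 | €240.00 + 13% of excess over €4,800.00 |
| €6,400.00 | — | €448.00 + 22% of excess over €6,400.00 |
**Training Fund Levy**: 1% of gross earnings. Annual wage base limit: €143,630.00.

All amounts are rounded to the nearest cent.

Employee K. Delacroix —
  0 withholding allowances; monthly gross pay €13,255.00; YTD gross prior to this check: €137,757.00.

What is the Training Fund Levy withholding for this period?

Training Fund Levy: cap €143,630.00 − YTD €137,757.00 = €5,873.00 subject; 1% × €5,873.00 = €58.73

€58.73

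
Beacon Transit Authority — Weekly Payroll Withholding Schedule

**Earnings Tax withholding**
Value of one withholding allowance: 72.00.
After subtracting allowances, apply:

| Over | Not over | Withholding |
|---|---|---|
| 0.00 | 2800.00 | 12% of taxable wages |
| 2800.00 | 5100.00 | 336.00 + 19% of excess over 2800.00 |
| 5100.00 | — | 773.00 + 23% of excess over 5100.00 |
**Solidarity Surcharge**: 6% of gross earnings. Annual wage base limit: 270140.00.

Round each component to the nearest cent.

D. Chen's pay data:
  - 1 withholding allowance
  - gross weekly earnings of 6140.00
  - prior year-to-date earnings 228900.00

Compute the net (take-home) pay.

4775.96

Earnings Tax: taxable = 6140.00 − 1×72.00 = 6068.00
  773.00 + 23% × (6068.00 − 5100.00) = 773.00 + 23% × 968.00 = 995.64
Solidarity Surcharge: 6% × 6140.00 = 368.40
Total withheld: 995.64 + 368.40 = 1364.04
Net pay: 6140.00 − 1364.04 = 4775.96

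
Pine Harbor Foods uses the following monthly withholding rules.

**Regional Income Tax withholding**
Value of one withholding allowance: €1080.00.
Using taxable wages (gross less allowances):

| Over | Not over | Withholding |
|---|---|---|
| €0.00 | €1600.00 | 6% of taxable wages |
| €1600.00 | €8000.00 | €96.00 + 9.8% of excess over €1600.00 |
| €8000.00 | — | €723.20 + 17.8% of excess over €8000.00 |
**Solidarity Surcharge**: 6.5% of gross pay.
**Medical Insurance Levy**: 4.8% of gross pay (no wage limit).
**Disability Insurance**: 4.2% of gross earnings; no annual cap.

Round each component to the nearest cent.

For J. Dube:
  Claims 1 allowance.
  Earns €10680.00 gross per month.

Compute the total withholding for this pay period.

€2663.40

Regional Income Tax: taxable = €10680.00 − 1×€1080.00 = €9600.00
  €723.20 + 17.8% × (€9600.00 − €8000.00) = €723.20 + 17.8% × €1600.00 = €1008.00
Solidarity Surcharge: 6.5% × €10680.00 = €694.20
Medical Insurance Levy: 4.8% × €10680.00 = €512.64
Disability Insurance: 4.2% × €10680.00 = €448.56
Total: €1008.00 + €694.20 + €512.64 + €448.56 = €2663.40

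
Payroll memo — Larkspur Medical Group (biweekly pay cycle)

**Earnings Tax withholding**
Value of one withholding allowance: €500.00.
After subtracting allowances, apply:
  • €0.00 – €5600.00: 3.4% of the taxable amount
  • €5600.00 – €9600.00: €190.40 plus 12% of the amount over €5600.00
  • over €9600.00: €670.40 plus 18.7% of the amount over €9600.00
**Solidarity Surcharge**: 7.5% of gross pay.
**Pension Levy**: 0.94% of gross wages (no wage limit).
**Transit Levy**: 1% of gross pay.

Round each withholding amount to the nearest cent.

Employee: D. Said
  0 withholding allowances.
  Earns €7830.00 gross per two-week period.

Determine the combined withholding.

€1197.15

Earnings Tax: taxable = €7830.00
  €190.40 + 12% × (€7830.00 − €5600.00) = €190.40 + 12% × €2230.00 = €458.00
Solidarity Surcharge: 7.5% × €7830.00 = €587.25
Pension Levy: 0.94% × €7830.00 = €73.60
Transit Levy: 1% × €7830.00 = €78.30
Total: €458.00 + €587.25 + €73.60 + €78.30 = €1197.15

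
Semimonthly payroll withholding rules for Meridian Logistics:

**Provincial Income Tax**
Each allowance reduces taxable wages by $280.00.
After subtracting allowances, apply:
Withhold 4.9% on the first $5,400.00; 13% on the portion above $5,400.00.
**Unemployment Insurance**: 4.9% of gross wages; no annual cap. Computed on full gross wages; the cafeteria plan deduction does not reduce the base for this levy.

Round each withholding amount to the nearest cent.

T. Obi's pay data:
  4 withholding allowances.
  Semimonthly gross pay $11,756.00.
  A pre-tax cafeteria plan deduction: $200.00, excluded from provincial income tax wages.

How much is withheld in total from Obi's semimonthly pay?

$1,495.32

Provincial Income Tax: taxable = $11,756.00 − $200.00 − 4×$280.00 = $10,436.00
  $264.60 + 13% × ($10,436.00 − $5,400.00) = $264.60 + 13% × $5,036.00 = $919.28
Unemployment Insurance: 4.9% × $11,756.00 = $576.04
Total: $919.28 + $576.04 = $1,495.32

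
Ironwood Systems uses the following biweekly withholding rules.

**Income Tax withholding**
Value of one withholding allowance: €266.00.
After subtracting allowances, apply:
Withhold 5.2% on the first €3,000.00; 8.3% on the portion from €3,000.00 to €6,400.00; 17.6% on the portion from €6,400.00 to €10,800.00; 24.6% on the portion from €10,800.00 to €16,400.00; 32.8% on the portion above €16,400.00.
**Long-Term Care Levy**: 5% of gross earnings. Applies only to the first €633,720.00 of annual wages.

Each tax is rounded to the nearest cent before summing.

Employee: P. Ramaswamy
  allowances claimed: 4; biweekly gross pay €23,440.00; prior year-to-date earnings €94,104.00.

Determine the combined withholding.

Income Tax: taxable = €23,440.00 − 4×€266.00 = €22,376.00
  €2,590.20 + 32.8% × (€22,376.00 − €16,400.00) = €2,590.20 + 32.8% × €5,976.00 = €4,550.33
Long-Term Care Levy: 5% × €23,440.00 = €1,172.00
Total: €4,550.33 + €1,172.00 = €5,722.33

€5,722.33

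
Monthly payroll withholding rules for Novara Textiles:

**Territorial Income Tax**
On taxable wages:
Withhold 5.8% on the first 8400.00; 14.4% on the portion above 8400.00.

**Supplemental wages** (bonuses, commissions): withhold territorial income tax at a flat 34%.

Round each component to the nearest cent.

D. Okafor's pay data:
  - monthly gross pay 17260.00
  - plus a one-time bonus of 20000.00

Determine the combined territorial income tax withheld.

8563.04

Territorial Income Tax: taxable = 17260.00
  487.20 + 14.4% × (17260.00 − 8400.00) = 487.20 + 14.4% × 8860.00 = 1763.04
Supplemental (34% flat on bonus): 34% × 20000.00 = 6800.00
Total territorial income tax: 1763.04 + 6800.00 = 8563.04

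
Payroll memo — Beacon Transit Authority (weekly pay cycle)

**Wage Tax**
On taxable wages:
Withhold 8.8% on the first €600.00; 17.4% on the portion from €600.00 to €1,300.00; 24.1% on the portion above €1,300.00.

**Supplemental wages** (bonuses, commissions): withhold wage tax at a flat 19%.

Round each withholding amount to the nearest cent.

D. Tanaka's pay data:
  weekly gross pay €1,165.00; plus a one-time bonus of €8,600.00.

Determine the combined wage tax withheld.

Wage Tax: taxable = €1,165.00
  €52.80 + 17.4% × (€1,165.00 − €600.00) = €52.80 + 17.4% × €565.00 = €151.11
Supplemental (19% flat on bonus): 19% × €8,600.00 = €1,634.00
Total wage tax: €151.11 + €1,634.00 = €1,785.11

€1,785.11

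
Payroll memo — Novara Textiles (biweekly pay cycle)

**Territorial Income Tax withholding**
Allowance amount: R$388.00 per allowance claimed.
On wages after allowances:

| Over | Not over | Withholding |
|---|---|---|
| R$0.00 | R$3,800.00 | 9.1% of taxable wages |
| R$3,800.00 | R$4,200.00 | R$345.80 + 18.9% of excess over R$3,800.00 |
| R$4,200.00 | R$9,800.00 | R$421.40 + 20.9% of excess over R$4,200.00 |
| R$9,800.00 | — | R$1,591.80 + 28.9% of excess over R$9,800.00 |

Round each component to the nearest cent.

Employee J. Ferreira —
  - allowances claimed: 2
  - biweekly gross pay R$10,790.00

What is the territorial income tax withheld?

R$1,653.65

Territorial Income Tax: taxable = R$10,790.00 − 2×R$388.00 = R$10,014.00
  R$1,591.80 + 28.9% × (R$10,014.00 − R$9,800.00) = R$1,591.80 + 28.9% × R$214.00 = R$1,653.65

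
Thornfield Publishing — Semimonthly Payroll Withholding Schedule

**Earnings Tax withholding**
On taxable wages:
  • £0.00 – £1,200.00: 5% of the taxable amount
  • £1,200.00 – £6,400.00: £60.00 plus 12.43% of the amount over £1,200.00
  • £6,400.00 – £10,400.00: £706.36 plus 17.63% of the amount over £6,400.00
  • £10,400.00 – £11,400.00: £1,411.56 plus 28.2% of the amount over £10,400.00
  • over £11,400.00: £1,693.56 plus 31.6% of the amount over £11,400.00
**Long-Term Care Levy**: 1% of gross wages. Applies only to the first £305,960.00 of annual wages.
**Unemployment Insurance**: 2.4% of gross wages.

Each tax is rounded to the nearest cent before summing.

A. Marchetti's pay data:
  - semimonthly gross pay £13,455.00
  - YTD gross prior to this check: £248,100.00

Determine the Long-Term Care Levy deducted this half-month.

Long-Term Care Levy: 1% × £13,455.00 = £134.55

£134.55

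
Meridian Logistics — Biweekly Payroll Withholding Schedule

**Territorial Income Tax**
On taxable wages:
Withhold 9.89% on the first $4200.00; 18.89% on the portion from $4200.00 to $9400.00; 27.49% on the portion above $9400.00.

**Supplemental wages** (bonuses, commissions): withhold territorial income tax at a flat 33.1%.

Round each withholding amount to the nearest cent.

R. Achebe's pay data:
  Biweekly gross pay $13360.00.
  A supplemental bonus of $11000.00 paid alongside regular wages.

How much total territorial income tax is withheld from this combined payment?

Territorial Income Tax: taxable = $13360.00
  $1397.66 + 27.49% × ($13360.00 − $9400.00) = $1397.66 + 27.49% × $3960.00 = $2486.26
Supplemental (33.1% flat on bonus): 33.1% × $11000.00 = $3641.00
Total territorial income tax: $2486.26 + $3641.00 = $6127.26

$6127.26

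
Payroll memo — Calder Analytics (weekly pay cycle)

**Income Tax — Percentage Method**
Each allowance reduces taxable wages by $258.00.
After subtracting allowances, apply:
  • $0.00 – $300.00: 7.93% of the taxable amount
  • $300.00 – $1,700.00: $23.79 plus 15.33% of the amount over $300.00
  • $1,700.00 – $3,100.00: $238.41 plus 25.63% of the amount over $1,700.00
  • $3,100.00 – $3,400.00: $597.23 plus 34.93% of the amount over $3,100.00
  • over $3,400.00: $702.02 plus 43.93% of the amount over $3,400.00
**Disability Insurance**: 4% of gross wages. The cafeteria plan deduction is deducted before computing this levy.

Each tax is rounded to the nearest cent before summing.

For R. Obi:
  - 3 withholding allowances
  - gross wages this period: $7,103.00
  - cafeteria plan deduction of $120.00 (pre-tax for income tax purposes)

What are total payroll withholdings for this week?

Income Tax: taxable = $7,103.00 − $120.00 − 3×$258.00 = $6,209.00
  $702.02 + 43.93% × ($6,209.00 − $3,400.00) = $702.02 + 43.93% × $2,809.00 = $1,936.01
Disability Insurance: 4% × $6,983.00 = $279.32
Total: $1,936.01 + $279.32 = $2,215.33

$2,215.33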